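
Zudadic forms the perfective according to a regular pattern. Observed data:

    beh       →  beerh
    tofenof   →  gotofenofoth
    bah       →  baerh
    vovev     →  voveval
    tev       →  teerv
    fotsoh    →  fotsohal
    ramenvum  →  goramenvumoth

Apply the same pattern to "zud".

zuerd

"zud" has 1 vowel. The stems with 1 vowel (bah → baerh, beh → beerh, tev → teerv) insert -er- after the first vowel.
So zud → zuerd.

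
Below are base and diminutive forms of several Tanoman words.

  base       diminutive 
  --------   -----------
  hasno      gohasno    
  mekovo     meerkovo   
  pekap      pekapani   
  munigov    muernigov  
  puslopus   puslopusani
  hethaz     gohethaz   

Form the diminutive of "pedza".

pedzaani

mekovo and hasno both end in -o yet inflect differently (meerkovo, gohasno), so the final letter is not what conditions the rule; the first letter is.
"pedza" begins with p-. The stems beginning with p- (pekap → pekapani, puslopus → puslopusani) add -ani.
So pedza → pedzaani.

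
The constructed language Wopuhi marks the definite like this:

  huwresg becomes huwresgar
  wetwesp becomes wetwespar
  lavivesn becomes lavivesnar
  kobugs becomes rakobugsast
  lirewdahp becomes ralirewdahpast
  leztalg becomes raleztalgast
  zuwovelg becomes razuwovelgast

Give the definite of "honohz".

wetwesp and lirewdahp both end in -p yet inflect differently (wetwespar, ralirewdahpast), so the final letter is not what conditions the rule; the second-to-last letter is.
"honohz" has second-to-last letter 'h'. The one such stem in the data (lirewdahp → ralirewdahpast) adds ra- … -ast around the stem, so the same rule applies.
The other pattern: stems whose second-to-last letter is 's' add -ar.
So honohz → rahonohzast.

rahonohzast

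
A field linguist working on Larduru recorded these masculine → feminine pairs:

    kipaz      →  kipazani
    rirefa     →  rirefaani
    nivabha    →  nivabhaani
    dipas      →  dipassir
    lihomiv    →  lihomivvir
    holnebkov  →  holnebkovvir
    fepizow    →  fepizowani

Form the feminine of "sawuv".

dipas and nivabha both have last vowel 'a' yet inflect differently (dipassir, nivabhaani), so the last vowel is not what conditions the rule; the final letter is.
"sawuv" ends in -v. The stems ending in -v (lihomiv → lihomivvir, holnebkov → holnebkovvir) double the final consonant and add -ir.
The other pattern: stems ending in -a, -w or -z add -ani.
So sawuv → sawuvvir.

sawuvvir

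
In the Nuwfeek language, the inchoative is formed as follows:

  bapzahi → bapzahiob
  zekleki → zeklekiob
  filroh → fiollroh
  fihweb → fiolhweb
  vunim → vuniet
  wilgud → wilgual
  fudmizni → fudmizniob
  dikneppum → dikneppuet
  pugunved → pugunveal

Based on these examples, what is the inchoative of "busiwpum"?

"busiwpum" ends in -m. The stems ending in -m (dikneppum → dikneppuet, vunim → vuniet) drop the final letter and add -et.
The other patterns: stems ending in -d drop the final letter and add -al; stems ending in -i add -ob; stems ending in -b or -h insert -ol- after the first vowel.
So busiwpum → busiwpuet.

busiwpuet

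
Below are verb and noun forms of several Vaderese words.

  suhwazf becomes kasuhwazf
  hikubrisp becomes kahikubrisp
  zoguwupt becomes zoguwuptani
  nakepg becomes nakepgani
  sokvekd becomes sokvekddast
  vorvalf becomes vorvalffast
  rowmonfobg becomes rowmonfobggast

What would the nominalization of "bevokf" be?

bevokffast

"bevokf" has second-to-last letter 'k'. The one such stem in the data (sokvekd → sokvekddast) doubles the final consonant and adds -ast (as do vorvalf, rowmonfobg), so the same rule applies.
So bevokf → bevokffast.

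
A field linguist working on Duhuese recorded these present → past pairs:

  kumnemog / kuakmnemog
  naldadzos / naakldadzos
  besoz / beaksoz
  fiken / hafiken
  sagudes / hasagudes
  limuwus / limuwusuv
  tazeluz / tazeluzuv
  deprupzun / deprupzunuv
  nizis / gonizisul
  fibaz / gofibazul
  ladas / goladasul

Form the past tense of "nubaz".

"nubaz" has last vowel 'a'. The stems whose last vowel is 'a' (fibaz → gofibazul, ladas → goladasul) add go- … -ul around the stem.
The other patterns: stems whose last vowel is 'o' insert -ak- after the first vowel; stems whose last vowel is 'e' add the prefix ha-; stems whose last vowel is 'u' add -uv.
So nubaz → gonubazul.

gonubazul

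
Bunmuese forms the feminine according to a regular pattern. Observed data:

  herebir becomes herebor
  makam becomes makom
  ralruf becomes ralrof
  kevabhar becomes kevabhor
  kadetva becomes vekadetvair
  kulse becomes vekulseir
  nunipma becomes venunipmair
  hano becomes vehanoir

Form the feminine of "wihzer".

"wihzer" ends in a consonant. The stems ending in a consonant (herebir → herebor, makam → makom, ralruf → ralrof) change the last vowel to 'o'.
The other pattern: stems ending in a vowel add ve- … -ir around the stem.
So wihzer → wihzor.

wihzor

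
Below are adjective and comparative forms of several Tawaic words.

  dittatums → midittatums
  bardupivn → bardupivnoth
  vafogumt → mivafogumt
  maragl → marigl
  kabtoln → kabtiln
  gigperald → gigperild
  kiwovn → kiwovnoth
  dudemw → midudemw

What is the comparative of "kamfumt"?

"kamfumt" has second-to-last letter 'm'. The stems whose second-to-last letter is 'm' (dittatums → midittatums, vafogumt → mivafogumt, dudemw → midudemw) add the prefix mi-.
The other patterns: stems whose second-to-last letter is 'v' add -oth; stems whose second-to-last letter is 'g' or 'l' change the last vowel to 'i'.
So kamfumt → mikamfumt.

mikamfumt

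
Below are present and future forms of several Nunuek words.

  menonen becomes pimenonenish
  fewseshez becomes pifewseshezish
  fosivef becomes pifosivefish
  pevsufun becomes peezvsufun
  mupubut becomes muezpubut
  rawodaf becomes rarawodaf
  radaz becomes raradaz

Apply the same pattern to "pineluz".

menonen and pevsufun both end in -n yet inflect differently (pimenonenish, peezvsufun), so the final letter is not what conditions the rule; the last vowel is.
"pineluz" has last vowel 'u'. The stems whose last vowel is 'u' (pevsufun → peezvsufun, mupubut → muezpubut) insert -ez- after the first vowel.
So pineluz → piezneluz.

piezneluz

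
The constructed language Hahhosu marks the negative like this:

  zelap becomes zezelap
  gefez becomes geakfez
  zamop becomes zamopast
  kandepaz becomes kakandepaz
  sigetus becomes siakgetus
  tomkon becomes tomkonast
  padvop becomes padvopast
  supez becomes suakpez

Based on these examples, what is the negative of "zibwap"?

zizibwap

padvop and zelap both end in -p yet inflect differently (padvopast, zezelap), so the final letter is not what conditions the rule; the last vowel is.
"zibwap" has last vowel 'a'. The stems whose last vowel is 'a' (zelap → zezelap, kandepaz → kakandepaz) repeat the first consonant+vowel as a prefix.
The other patterns: stems whose last vowel is 'o' add -ast; stems whose last vowel is 'e' or 'u' insert -ak- after the first vowel.
So zibwap → zizibwap.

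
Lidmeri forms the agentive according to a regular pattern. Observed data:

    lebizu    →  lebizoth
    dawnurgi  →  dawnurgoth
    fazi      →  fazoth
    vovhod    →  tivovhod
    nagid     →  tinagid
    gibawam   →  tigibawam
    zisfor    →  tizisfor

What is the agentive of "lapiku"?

dawnurgi and nagid both have last vowel 'i' yet inflect differently (dawnurgoth, tinagid), so the last vowel is not what conditions the rule; whether the stem ends in a vowel or a consonant is.
"lapiku" ends in a vowel. The stems ending in a vowel (lebizu → lebizoth, dawnurgi → dawnurgoth, fazi → fazoth) drop the final letter and add -oth.
The other pattern: stems ending in a consonant add the prefix ti-.
So lapiku → lapikoth.

lapikoth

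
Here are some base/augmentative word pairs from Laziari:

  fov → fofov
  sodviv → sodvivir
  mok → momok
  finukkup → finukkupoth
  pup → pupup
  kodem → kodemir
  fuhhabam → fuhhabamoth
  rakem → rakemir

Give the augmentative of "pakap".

"pakap" has 2 vowels. The stems with 2 vowels (rakem → rakemir, sodviv → sodvivir, kodem → kodemir) add -ir.
So pakap → pakapir.

pakapir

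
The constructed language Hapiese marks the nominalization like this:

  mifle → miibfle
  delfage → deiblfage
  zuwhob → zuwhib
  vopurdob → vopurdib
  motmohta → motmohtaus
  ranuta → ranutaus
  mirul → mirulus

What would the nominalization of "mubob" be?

mifle and motmohta both begin with m- yet inflect differently (miibfle, motmohtaus), so the first letter is not what conditions the rule; the final letter is.
"mubob" ends in -b. The stems ending in -b (zuwhob → zuwhib, vopurdob → vopurdib) change the last vowel to 'i'.
The other patterns: stems ending in -e insert -ib- after the first vowel; stems ending in -a or -l add -us.
So mubob → mubib.

mubib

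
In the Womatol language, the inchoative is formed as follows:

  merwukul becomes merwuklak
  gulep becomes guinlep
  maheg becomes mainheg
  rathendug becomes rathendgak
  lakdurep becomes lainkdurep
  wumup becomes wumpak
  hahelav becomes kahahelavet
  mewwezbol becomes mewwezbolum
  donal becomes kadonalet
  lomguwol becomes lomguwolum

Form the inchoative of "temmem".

"temmem" has last vowel 'e'. The stems whose last vowel is 'e' (maheg → mainheg, gulep → guinlep, lakdurep → lainkdurep) insert -in- after the first vowel.
The other patterns: stems whose last vowel is 'o' add -um; stems whose last vowel is 'a' add ka- … -et around the stem; stems whose last vowel is 'u' delete the last vowel and add -ak.
So temmem → teinmmem.

teinmmem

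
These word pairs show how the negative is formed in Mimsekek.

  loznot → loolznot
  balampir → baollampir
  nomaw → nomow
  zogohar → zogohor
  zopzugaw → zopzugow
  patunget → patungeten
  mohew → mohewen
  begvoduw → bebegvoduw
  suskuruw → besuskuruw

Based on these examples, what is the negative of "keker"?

kekeren

balampir and zogohar both end in -r yet inflect differently (baollampir, zogohor), so the final letter is not what conditions the rule; the last vowel is.
"keker" has last vowel 'e'. The stems whose last vowel is 'e' (patunget → patungeten, mohew → mohewen) add -en.
So keker → kekeren.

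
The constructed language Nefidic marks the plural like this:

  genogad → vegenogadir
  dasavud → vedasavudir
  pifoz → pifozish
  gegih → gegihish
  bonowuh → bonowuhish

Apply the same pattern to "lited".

velitedir

dasavud and bonowuh both have last vowel 'u' yet inflect differently (vedasavudir, bonowuhish), so the last vowel is not what conditions the rule; the final letter is.
"lited" ends in -d. The stems ending in -d (genogad → vegenogadir, dasavud → vedasavudir) add ve- … -ir around the stem.
So lited → velitedir.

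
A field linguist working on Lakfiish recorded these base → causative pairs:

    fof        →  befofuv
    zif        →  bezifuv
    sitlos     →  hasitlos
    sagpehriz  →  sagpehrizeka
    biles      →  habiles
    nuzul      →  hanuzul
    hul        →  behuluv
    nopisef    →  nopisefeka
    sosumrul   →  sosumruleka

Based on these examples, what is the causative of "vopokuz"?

vopokuzeka

"vopokuz" has 3 vowels. The stems with 3 vowels (sagpehriz → sagpehrizeka, nopisef → nopisefeka, sosumrul → sosumruleka) add -eka.
So vopokuz → vopokuzeka.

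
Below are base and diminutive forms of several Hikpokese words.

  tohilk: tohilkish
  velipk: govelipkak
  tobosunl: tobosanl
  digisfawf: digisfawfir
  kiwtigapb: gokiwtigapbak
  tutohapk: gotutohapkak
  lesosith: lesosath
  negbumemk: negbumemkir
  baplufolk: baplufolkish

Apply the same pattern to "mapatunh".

mapatanh

velipk and tohilk both end in -k yet inflect differently (govelipkak, tohilkish), so the final letter is not what conditions the rule; the second-to-last letter is.
"mapatunh" has second-to-last letter 'n'. The one such stem in the data (tobosunl → tobosanl) changes the last vowel to 'a' (as does lesosith), so the same rule applies.
The other patterns: stems whose second-to-last letter is 'p' add go- … -ak around the stem; stems whose second-to-last letter is 'l' add -ish; stems whose second-to-last letter is 'm' or 'w' add -ir.
So mapatunh → mapatanh.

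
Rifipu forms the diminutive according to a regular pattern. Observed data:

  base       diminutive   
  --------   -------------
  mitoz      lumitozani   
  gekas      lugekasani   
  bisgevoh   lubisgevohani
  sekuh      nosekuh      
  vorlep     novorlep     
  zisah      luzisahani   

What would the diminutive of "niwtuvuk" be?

noniwtuvuk

"niwtuvuk" has last vowel 'u'. The one such stem in the data (sekuh → nosekuh) adds the prefix no-, so the same rule applies.
The other pattern: stems whose last vowel is 'a' or 'o' add lu- … -ani around the stem.
So niwtuvuk → noniwtuvuk.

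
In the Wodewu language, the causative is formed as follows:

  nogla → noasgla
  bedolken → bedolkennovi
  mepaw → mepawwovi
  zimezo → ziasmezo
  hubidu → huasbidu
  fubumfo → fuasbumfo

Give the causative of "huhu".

huashu

nogla and mepaw both have last vowel 'a' yet inflect differently (noasgla, mepawwovi), so the last vowel is not what conditions the rule; whether the stem ends in a vowel or a consonant is.
"huhu" ends in a vowel. The stems ending in a vowel (fubumfo → fuasbumfo, nogla → noasgla, zimezo → ziasmezo) insert -as- after the first vowel.
So huhu → huashu.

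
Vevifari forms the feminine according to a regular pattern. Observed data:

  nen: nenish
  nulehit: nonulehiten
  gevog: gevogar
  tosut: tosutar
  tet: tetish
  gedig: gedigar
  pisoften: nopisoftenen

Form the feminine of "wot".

wotish

tet and tosut both end in -t yet inflect differently (tetish, tosutar), so the final letter is not what conditions the rule; the number of vowels is.
"wot" has 1 vowel. The stems with 1 vowel (nen → nenish, tet → tetish) add -ish.
So wot → wotish.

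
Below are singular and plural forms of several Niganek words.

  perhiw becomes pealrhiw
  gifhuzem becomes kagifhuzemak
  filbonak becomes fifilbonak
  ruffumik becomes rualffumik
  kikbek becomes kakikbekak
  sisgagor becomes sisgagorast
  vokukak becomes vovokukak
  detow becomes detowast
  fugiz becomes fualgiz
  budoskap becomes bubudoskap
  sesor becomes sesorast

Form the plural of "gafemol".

gafemolast

"gafemol" has last vowel 'o'. The stems whose last vowel is 'o' (sesor → sesorast, sisgagor → sisgagorast, detow → detowast) add -ast.
The other patterns: stems whose last vowel is 'a' repeat the first consonant+vowel as a prefix; stems whose last vowel is 'e' add ka- … -ak around the stem; stems whose last vowel is 'i' insert -al- after the first vowel.
So gafemol → gafemolast.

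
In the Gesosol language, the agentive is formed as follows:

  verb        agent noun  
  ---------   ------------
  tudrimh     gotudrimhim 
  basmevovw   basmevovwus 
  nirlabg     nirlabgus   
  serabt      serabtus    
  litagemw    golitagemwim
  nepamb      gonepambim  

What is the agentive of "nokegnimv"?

"nokegnimv" has second-to-last letter 'm'. The stems whose second-to-last letter is 'm' (litagemw → golitagemwim, nepamb → gonepambim, tudrimh → gotudrimhim) add go- … -im around the stem.
The other pattern: stems whose second-to-last letter is 'b' or 'v' add -us.
So nokegnimv → gonokegnimvim.

gonokegnimvim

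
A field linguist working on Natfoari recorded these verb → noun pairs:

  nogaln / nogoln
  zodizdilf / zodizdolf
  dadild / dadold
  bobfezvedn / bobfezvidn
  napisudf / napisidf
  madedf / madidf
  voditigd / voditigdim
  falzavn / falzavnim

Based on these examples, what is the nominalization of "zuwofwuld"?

"zuwofwuld" has second-to-last letter 'l'. The stems whose second-to-last letter is 'l' (nogaln → nogoln, zodizdilf → zodizdolf, dadild → dadold) change the last vowel to 'o'.
The other patterns: stems whose second-to-last letter is 'd' change the last vowel to 'i'; stems whose second-to-last letter is 'g' or 'v' add -im.
So zuwofwuld → zuwofwold.

zuwofwold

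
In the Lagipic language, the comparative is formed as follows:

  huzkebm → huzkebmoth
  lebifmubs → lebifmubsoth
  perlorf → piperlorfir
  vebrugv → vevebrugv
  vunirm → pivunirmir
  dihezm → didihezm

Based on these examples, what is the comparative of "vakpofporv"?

huzkebm and vunirm both end in -m yet inflect differently (huzkebmoth, pivunirmir), so the final letter is not what conditions the rule; the second-to-last letter is.
"vakpofporv" has second-to-last letter 'r'. The stems whose second-to-last letter is 'r' (perlorf → piperlorfir, vunirm → pivunirmir) add pi- … -ir around the stem.
The other patterns: stems whose second-to-last letter is 'b' add -oth; stems whose second-to-last letter is 'g' or 'z' repeat the first consonant+vowel as a prefix.
So vakpofporv → pivakpofporvir.

pivakpofporvir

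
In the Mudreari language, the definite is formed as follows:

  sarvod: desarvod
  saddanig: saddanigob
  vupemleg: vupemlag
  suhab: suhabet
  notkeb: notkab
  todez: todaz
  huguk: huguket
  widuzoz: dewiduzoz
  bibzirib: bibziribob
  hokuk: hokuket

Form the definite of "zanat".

zanatet

widuzoz and todez both end in -z yet inflect differently (dewiduzoz, todaz), so the final letter is not what conditions the rule; the last vowel is.
"zanat" has last vowel 'a'. The one such stem in the data (suhab → suhabet) adds -et, so the same rule applies.
So zanat → zanatet.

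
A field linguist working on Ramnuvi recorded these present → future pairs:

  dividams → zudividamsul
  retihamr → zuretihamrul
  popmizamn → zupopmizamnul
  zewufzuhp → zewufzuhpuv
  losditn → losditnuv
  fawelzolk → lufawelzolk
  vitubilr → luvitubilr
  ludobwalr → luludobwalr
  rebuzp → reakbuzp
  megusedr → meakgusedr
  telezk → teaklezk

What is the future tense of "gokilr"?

"gokilr" has second-to-last letter 'l'. The stems whose second-to-last letter is 'l' (fawelzolk → lufawelzolk, vitubilr → luvitubilr, ludobwalr → luludobwalr) add the prefix lu-.
So gokilr → lugokilr.

lugokilr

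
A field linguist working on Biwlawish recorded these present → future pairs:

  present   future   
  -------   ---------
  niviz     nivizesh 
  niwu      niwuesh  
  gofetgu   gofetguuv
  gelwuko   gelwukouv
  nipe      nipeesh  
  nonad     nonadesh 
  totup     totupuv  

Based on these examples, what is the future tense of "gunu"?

"gunu" begins with g-. The stems beginning with g- (gofetgu → gofetguuv, gelwuko → gelwukouv) add -uv.
So gunu → gunuuv.

gunuuv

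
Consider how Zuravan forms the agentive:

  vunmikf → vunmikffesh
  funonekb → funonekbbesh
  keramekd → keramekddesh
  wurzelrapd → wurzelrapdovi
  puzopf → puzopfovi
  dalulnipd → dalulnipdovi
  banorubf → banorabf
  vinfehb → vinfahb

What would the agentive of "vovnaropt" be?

vovnaroptovi

keramekd and wurzelrapd both end in -d yet inflect differently (keramekddesh, wurzelrapdovi), so the final letter is not what conditions the rule; the second-to-last letter is.
"vovnaropt" has second-to-last letter 'p'. The stems whose second-to-last letter is 'p' (wurzelrapd → wurzelrapdovi, puzopf → puzopfovi, dalulnipd → dalulnipdovi) add -ovi.
So vovnaropt → vovnaroptovi.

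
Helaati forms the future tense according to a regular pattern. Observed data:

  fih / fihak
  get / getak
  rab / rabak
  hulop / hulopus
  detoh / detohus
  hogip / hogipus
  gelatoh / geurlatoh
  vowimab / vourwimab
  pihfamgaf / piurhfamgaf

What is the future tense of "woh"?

"woh" has 1 vowel. The stems with 1 vowel (fih → fihak, get → getak, rab → rabak) add -ak.
So woh → wohak.

wohak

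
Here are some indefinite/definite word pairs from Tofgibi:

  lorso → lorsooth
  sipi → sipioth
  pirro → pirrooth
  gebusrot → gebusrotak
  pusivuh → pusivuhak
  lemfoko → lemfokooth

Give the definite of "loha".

lohaoth

"loha" ends in a vowel. The stems ending in a vowel (pirro → pirrooth, lemfoko → lemfokooth, lorso → lorsooth) add -oth.
So loha → lohaoth.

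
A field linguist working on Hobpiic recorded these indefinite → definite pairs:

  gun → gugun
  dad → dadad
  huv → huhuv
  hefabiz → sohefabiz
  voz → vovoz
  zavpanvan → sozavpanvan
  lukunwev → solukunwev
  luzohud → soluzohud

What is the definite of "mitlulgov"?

somitlulgov

gun and zavpanvan both end in -n yet inflect differently (gugun, sozavpanvan), so the final letter is not what conditions the rule; the number of vowels is.
"mitlulgov" has 3 vowels. The stems with 3 vowels (zavpanvan → sozavpanvan, lukunwev → solukunwev, hefabiz → sohefabiz) add the prefix so-.
The other pattern: stems with 1 vowel repeat the first consonant+vowel as a prefix.
So mitlulgov → somitlulgov.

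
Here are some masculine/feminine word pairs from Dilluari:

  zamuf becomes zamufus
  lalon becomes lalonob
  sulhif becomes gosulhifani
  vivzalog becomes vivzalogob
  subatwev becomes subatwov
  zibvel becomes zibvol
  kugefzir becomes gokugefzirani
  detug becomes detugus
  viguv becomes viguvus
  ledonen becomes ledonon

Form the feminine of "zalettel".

"zalettel" has last vowel 'e'. The stems whose last vowel is 'e' (ledonen → ledonon, subatwev → subatwov, zibvel → zibvol) change the last vowel to 'o'.
The other patterns: stems whose last vowel is 'i' add go- … -ani around the stem; stems whose last vowel is 'u' add -us; stems whose last vowel is 'o' add -ob.
So zalettel → zalettol.

zalettol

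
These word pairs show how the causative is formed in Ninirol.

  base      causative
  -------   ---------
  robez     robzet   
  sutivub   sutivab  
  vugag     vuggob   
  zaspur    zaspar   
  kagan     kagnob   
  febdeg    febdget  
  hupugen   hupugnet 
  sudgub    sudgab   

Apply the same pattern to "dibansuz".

dibansaz

"dibansuz" has last vowel 'u'. The stems whose last vowel is 'u' (sudgub → sudgab, zaspur → zaspar, sutivub → sutivab) change the last vowel to 'a'.
So dibansuz → dibansaz.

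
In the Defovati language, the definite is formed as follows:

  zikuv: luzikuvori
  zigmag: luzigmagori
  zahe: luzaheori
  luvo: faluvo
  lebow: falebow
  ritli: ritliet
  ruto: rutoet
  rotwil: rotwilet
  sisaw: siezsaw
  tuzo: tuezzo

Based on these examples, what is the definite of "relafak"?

"relafak" begins with r-. The stems beginning with r- (ritli → ritliet, ruto → rutoet, rotwil → rotwilet) add -et.
The other patterns: stems beginning with z- add lu- … -ori around the stem; stems beginning with l- add the prefix fa-; stems beginning with s- or t- insert -ez- after the first vowel.
So relafak → relafaket.

relafaket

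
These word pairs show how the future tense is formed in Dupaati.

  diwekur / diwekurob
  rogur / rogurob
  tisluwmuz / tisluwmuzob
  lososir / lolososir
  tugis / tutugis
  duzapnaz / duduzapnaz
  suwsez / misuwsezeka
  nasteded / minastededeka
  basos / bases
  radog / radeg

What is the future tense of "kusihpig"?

kukusihpig

diwekur and lososir both end in -r yet inflect differently (diwekurob, lolososir), so the final letter is not what conditions the rule; the last vowel is.
"kusihpig" has last vowel 'i'. The stems whose last vowel is 'i' (lososir → lolososir, tugis → tutugis) repeat the first consonant+vowel as a prefix.
The other patterns: stems whose last vowel is 'u' add -ob; stems whose last vowel is 'e' add mi- … -eka around the stem; stems whose last vowel is 'o' change the last vowel to 'e'.
So kusihpig → kukusihpig.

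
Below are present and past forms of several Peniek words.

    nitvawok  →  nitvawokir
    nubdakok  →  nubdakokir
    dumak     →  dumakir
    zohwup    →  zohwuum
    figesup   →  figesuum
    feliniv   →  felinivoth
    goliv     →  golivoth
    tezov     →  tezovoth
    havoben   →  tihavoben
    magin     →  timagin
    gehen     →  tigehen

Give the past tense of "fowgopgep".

fowgopgeum

nitvawok and tezov both have last vowel 'o' yet inflect differently (nitvawokir, tezovoth), so the last vowel is not what conditions the rule; the final letter is.
"fowgopgep" ends in -p. The stems ending in -p (zohwup → zohwuum, figesup → figesuum) drop the final letter and add -um.
So fowgopgep → fowgopgeum.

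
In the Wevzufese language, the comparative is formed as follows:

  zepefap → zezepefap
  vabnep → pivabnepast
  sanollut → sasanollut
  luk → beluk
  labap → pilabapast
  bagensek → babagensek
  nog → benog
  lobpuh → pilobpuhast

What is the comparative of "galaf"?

labap and zepefap both end in -p yet inflect differently (pilabapast, zezepefap), so the final letter is not what conditions the rule; the number of vowels is.
"galaf" has 2 vowels. The stems with 2 vowels (labap → pilabapast, vabnep → pivabnepast, lobpuh → pilobpuhast) add pi- … -ast around the stem.
So galaf → pigalafast.

pigalafast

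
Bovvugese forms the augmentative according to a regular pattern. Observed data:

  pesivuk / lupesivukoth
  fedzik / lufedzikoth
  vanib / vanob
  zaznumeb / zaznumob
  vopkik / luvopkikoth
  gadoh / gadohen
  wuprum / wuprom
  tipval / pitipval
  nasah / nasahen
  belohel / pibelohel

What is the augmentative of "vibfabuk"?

"vibfabuk" ends in -k. The stems ending in -k (pesivuk → lupesivukoth, vopkik → luvopkikoth, fedzik → lufedzikoth) add lu- … -oth around the stem.
So vibfabuk → luvibfabukoth.

luvibfabukoth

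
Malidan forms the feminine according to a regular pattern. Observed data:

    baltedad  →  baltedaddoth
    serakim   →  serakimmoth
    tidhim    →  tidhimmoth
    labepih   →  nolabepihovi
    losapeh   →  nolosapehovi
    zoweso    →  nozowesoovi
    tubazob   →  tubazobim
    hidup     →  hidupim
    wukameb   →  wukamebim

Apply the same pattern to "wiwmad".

serakim and labepih both have last vowel 'i' yet inflect differently (serakimmoth, nolabepihovi), so the last vowel is not what conditions the rule; the final letter is.
"wiwmad" ends in -d. The one such stem in the data (baltedad → baltedaddoth) doubles the final consonant and adds -oth (as do serakim, tidhim), so the same rule applies.
The other patterns: stems ending in -h or -o add no- … -ovi around the stem; stems ending in -b or -p add -im.
So wiwmad → wiwmaddoth.

wiwmaddoth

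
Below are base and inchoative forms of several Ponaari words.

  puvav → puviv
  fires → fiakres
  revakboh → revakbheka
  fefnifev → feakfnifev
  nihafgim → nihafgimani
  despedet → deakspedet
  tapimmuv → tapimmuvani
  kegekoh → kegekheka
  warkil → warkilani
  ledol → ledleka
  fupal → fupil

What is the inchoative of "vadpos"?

warkil and ledol both end in -l yet inflect differently (warkilani, ledleka), so the final letter is not what conditions the rule; the last vowel is.
"vadpos" has last vowel 'o'. The stems whose last vowel is 'o' (revakboh → revakbheka, kegekoh → kegekheka, ledol → ledleka) delete the last vowel and add -eka.
The other patterns: stems whose last vowel is 'i' or 'u' add -ani; stems whose last vowel is 'e' insert -ak- after the first vowel; stems whose last vowel is 'a' change the last vowel to 'i'.
So vadpos → vadpseka.

vadpseka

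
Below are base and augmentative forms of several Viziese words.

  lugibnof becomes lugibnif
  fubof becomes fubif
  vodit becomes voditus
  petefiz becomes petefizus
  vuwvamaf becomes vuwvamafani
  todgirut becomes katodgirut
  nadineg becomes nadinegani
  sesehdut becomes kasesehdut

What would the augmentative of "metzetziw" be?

vuwvamaf and fubof both end in -f yet inflect differently (vuwvamafani, fubif), so the final letter is not what conditions the rule; the last vowel is.
"metzetziw" has last vowel 'i'. The stems whose last vowel is 'i' (petefiz → petefizus, vodit → voditus) add -us.
So metzetziw → metzetziwus.

metzetziwus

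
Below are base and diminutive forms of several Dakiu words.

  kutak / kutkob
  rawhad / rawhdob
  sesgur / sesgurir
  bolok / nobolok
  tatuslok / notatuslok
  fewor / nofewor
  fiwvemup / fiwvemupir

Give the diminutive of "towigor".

notowigor

sesgur and fewor both end in -r yet inflect differently (sesgurir, nofewor), so the final letter is not what conditions the rule; the last vowel is.
"towigor" has last vowel 'o'. The stems whose last vowel is 'o' (fewor → nofewor, tatuslok → notatuslok, bolok → nobolok) add the prefix no-.
So towigor → notowigor.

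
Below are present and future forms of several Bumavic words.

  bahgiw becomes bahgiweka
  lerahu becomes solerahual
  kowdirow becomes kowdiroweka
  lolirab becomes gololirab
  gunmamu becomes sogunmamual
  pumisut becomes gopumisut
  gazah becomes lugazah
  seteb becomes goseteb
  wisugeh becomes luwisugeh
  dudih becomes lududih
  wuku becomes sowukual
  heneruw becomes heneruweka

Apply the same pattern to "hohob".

gohohob

wuku and heneruw both have last vowel 'u' yet inflect differently (sowukual, heneruweka), so the last vowel is not what conditions the rule; the final letter is.
"hohob" ends in -b. The stems ending in -b (seteb → goseteb, lolirab → gololirab) add the prefix go-.
The other patterns: stems ending in -u add so- … -al around the stem; stems ending in -w add -eka; stems ending in -h add the prefix lu-.
So hohob → gohohob.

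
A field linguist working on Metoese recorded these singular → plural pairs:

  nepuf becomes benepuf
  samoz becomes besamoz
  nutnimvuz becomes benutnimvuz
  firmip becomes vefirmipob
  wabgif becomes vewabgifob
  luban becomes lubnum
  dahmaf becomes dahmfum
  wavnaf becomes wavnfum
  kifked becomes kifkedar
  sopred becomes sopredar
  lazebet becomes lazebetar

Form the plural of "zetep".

"zetep" has last vowel 'e'. The stems whose last vowel is 'e' (kifked → kifkedar, sopred → sopredar, lazebet → lazebetar) add -ar.
The other patterns: stems whose last vowel is 'o' or 'u' add the prefix be-; stems whose last vowel is 'i' add ve- … -ob around the stem; stems whose last vowel is 'a' delete the last vowel and add -um.
So zetep → zetepar.

zetepar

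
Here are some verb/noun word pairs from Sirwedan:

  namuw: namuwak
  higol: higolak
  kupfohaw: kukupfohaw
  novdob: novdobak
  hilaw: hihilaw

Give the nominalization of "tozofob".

tozofobak

hilaw and namuw both end in -w yet inflect differently (hihilaw, namuwak), so the final letter is not what conditions the rule; the last vowel is.
"tozofob" has last vowel 'o'. The stems whose last vowel is 'o' (novdob → novdobak, higol → higolak) add -ak.
So tozofob → tozofobak.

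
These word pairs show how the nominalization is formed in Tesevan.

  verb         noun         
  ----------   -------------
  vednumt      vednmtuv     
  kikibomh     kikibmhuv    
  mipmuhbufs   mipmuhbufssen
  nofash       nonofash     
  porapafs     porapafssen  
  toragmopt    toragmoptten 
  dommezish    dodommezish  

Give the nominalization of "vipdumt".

vipdmtuv

dommezish and kikibomh both end in -h yet inflect differently (dodommezish, kikibmhuv), so the final letter is not what conditions the rule; the second-to-last letter is.
"vipdumt" has second-to-last letter 'm'. The stems whose second-to-last letter is 'm' (vednumt → vednmtuv, kikibomh → kikibmhuv) delete the last vowel and add -uv.
So vipdumt → vipdmtuv.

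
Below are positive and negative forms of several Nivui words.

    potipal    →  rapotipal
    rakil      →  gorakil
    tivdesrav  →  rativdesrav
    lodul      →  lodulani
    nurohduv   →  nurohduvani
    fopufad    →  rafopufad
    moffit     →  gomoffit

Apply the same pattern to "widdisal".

rawiddisal

potipal and lodul both end in -l yet inflect differently (rapotipal, lodulani), so the final letter is not what conditions the rule; the last vowel is.
"widdisal" has last vowel 'a'. The stems whose last vowel is 'a' (fopufad → rafopufad, potipal → rapotipal, tivdesrav → rativdesrav) add the prefix ra-.
So widdisal → rawiddisal.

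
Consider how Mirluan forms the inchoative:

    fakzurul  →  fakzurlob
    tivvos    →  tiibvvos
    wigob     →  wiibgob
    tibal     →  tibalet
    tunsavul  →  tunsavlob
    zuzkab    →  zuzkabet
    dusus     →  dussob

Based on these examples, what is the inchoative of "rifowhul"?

"rifowhul" has last vowel 'u'. The stems whose last vowel is 'u' (dusus → dussob, fakzurul → fakzurlob, tunsavul → tunsavlob) delete the last vowel and add -ob.
The other patterns: stems whose last vowel is 'o' insert -ib- after the first vowel; stems whose last vowel is 'a' add -et.
So rifowhul → rifowhlob.

rifowhlob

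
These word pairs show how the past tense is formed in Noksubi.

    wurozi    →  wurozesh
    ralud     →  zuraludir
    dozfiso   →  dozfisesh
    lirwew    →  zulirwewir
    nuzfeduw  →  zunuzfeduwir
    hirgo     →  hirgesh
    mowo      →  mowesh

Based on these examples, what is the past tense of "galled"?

nuzfeduw and wurozi both have 3 vowels yet inflect differently (zunuzfeduwir, wurozesh), so the number of vowels is not what conditions the rule; whether the stem ends in a vowel or a consonant is.
"galled" ends in a consonant. The stems ending in a consonant (nuzfeduw → zunuzfeduwir, lirwew → zulirwewir, ralud → zuraludir) add zu- … -ir around the stem.
So galled → zugalledir.

zugalledir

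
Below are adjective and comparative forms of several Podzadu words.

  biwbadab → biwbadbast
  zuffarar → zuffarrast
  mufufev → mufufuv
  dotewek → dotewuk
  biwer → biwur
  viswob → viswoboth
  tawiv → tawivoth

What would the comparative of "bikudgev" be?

zuffarar and biwer both end in -r yet inflect differently (zuffarrast, biwur), so the final letter is not what conditions the rule; the last vowel is.
"bikudgev" has last vowel 'e'. The stems whose last vowel is 'e' (mufufev → mufufuv, dotewek → dotewuk, biwer → biwur) change the last vowel to 'u'.
The other patterns: stems whose last vowel is 'a' delete the last vowel and add -ast; stems whose last vowel is 'i' or 'o' add -oth.
So bikudgev → bikudguv.

bikudguv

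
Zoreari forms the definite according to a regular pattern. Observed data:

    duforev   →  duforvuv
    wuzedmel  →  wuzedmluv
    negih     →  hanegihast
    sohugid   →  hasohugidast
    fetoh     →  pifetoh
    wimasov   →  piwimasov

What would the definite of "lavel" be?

lavluv

negih and fetoh both end in -h yet inflect differently (hanegihast, pifetoh), so the final letter is not what conditions the rule; the last vowel is.
"lavel" has last vowel 'e'. The stems whose last vowel is 'e' (duforev → duforvuv, wuzedmel → wuzedmluv) delete the last vowel and add -uv.
The other patterns: stems whose last vowel is 'i' add ha- … -ast around the stem; stems whose last vowel is 'o' add the prefix pi-.
So lavel → lavluv.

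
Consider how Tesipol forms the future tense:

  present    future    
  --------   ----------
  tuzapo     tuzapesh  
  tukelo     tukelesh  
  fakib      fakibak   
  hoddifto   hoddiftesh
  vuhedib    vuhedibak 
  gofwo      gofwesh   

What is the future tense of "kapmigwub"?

gofwo and fakib both have 2 vowels yet inflect differently (gofwesh, fakibak), so the number of vowels is not what conditions the rule; the final letter is.
"kapmigwub" ends in -b. The stems ending in -b (fakib → fakibak, vuhedib → vuhedibak) add -ak.
The other pattern: stems ending in -o drop the final letter and add -esh.
So kapmigwub → kapmigwubak.

kapmigwubak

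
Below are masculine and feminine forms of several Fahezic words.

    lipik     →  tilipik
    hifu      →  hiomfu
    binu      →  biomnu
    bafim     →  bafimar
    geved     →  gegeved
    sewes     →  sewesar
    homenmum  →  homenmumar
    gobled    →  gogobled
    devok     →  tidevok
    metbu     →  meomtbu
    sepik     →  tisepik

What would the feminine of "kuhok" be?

tikuhok

sepik and bafim both have last vowel 'i' yet inflect differently (tisepik, bafimar), so the last vowel is not what conditions the rule; the final letter is.
"kuhok" ends in -k. The stems ending in -k (devok → tidevok, sepik → tisepik, lipik → tilipik) add the prefix ti-.
So kuhok → tikuhok.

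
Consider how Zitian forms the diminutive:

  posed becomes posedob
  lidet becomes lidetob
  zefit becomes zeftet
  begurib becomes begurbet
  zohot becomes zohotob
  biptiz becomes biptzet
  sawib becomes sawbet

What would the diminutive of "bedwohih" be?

bedwohhet

zefit and lidet both end in -t yet inflect differently (zeftet, lidetob), so the final letter is not what conditions the rule; the last vowel is.
"bedwohih" has last vowel 'i'. The stems whose last vowel is 'i' (biptiz → biptzet, sawib → sawbet, begurib → begurbet) delete the last vowel and add -et.
The other pattern: stems whose last vowel is 'e' or 'o' add -ob.
So bedwohih → bedwohhet.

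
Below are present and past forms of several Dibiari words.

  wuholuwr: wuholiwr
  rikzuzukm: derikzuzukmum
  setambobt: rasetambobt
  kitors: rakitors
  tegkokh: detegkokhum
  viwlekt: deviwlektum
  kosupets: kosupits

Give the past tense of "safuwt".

"safuwt" has second-to-last letter 'w'. The one such stem in the data (wuholuwr → wuholiwr) changes the last vowel to 'i' (as does kosupets), so the same rule applies.
So safuwt → safiwt.

safiwt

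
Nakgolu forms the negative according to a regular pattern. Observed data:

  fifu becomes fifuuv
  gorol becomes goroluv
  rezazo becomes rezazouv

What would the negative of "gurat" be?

guratuv

Every pair shown (fifu → fifuuv, gorol → goroluv, rezazo → rezazouv) follows the same rule: add -uv.
So gurat → guratuv.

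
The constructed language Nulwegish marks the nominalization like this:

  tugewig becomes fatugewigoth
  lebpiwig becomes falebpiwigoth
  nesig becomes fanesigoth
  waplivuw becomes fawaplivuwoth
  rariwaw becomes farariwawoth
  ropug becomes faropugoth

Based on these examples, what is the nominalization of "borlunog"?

Every pair shown (tugewig → fatugewigoth, lebpiwig → falebpiwigoth, nesig → fanesigoth, …) follows the same rule: add fa- … -oth around the stem.
So borlunog → faborlunogoth.

faborlunogoth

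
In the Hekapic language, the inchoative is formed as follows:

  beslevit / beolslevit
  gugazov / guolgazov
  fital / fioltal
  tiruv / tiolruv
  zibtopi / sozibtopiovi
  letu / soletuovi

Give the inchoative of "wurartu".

"wurartu" ends in a vowel. The stems ending in a vowel (letu → soletuovi, zibtopi → sozibtopiovi) add so- … -ovi around the stem.
So wurartu → sowurartuovi.

sowurartuovi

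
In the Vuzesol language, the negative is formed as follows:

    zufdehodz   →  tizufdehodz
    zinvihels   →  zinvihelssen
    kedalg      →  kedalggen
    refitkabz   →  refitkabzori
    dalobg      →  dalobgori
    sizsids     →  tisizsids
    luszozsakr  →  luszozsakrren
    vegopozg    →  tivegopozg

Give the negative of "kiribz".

zufdehodz and refitkabz both end in -z yet inflect differently (tizufdehodz, refitkabzori), so the final letter is not what conditions the rule; the second-to-last letter is.
"kiribz" has second-to-last letter 'b'. The stems whose second-to-last letter is 'b' (refitkabz → refitkabzori, dalobg → dalobgori) add -ori.
So kiribz → kiribzori.

kiribzori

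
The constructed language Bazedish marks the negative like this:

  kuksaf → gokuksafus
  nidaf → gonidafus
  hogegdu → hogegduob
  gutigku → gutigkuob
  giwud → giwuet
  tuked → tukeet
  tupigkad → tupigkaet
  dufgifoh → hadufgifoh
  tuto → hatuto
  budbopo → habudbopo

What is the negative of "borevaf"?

hogegdu and giwud both have last vowel 'u' yet inflect differently (hogegduob, giwuet), so the last vowel is not what conditions the rule; the final letter is.
"borevaf" ends in -f. The stems ending in -f (kuksaf → gokuksafus, nidaf → gonidafus) add go- … -us around the stem.
The other patterns: stems ending in -u add -ob; stems ending in -d drop the final letter and add -et; stems ending in -h or -o add the prefix ha-.
So borevaf → goborevafus.

goborevafus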